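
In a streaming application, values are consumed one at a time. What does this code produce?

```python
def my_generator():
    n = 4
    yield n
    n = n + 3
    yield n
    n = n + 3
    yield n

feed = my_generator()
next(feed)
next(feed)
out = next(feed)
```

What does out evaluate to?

Step 1: Trace through generator execution:
  Yield 1: n starts at 4, yield 4
  Yield 2: n = 4 + 3 = 7, yield 7
  Yield 3: n = 7 + 3 = 10, yield 10
Step 2: First next() gets 4, second next() gets the second value, third next() yields 10.
Therefore out = 10.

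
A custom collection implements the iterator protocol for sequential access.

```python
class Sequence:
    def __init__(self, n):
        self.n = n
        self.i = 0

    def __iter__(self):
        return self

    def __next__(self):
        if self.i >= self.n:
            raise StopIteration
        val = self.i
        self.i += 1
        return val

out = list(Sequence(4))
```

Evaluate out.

Step 1: Sequence(4) creates an iterator counting 0 to 3.
Step 2: list() consumes all values: [0, 1, 2, 3].
Therefore out = [0, 1, 2, 3].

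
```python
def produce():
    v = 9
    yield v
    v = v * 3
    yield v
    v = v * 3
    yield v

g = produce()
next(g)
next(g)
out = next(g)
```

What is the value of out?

Step 1: Trace through generator execution:
  Yield 1: v starts at 9, yield 9
  Yield 2: v = 9 * 3 = 27, yield 27
  Yield 3: v = 27 * 3 = 81, yield 81
Step 2: First next() gets 9, second next() gets the second value, third next() yields 81.
Therefore out = 81.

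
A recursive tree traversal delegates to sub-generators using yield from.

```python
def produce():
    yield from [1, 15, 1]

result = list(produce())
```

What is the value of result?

Step 1: yield from delegates to the iterable, yielding each element.
Step 2: Collected values: [1, 15, 1].
Therefore result = [1, 15, 1].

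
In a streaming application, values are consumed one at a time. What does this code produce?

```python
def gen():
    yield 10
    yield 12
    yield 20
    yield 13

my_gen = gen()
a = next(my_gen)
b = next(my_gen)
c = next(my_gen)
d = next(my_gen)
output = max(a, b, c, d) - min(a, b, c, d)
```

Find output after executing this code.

Step 1: Create generator and consume all values:
  a = next(my_gen) = 10
  b = next(my_gen) = 12
  c = next(my_gen) = 20
  d = next(my_gen) = 13
Step 2: max = 20, min = 10, output = 20 - 10 = 10.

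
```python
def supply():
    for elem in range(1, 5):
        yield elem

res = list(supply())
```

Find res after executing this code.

Step 1: The generator yields each value from range(1, 5).
Step 2: list() consumes all yields: [1, 2, 3, 4].
Therefore res = [1, 2, 3, 4].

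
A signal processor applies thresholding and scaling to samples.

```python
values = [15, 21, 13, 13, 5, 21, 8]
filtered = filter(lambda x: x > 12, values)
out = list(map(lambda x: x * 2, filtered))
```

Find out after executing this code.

Step 1: Filter values for elements > 12:
  15: kept
  21: kept
  13: kept
  13: kept
  5: removed
  21: kept
  8: removed
Step 2: Map x * 2 on filtered [15, 21, 13, 13, 21]:
  15 -> 30
  21 -> 42
  13 -> 26
  13 -> 26
  21 -> 42
Therefore out = [30, 42, 26, 26, 42].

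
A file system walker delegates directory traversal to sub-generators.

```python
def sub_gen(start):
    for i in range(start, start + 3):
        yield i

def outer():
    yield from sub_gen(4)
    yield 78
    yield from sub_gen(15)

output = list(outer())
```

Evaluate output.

Step 1: outer() delegates to sub_gen(4):
  yield 4
  yield 5
  yield 6
Step 2: yield 78
Step 3: Delegates to sub_gen(15):
  yield 15
  yield 16
  yield 17
Therefore output = [4, 5, 6, 78, 15, 16, 17].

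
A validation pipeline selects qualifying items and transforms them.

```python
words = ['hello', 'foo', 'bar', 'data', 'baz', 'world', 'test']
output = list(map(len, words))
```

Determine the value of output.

Step 1: Map len() to each word:
  'hello' -> 5
  'foo' -> 3
  'bar' -> 3
  'data' -> 4
  'baz' -> 3
  'world' -> 5
  'test' -> 4
Therefore output = [5, 3, 3, 4, 3, 5, 4].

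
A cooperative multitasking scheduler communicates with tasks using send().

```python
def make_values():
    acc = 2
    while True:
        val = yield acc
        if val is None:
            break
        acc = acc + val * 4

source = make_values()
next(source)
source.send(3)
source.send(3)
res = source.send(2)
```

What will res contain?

Step 1: next() -> yield acc=2.
Step 2: send(3) -> val=3, acc = 2 + 3*4 = 14, yield 14.
Step 3: send(3) -> val=3, acc = 14 + 3*4 = 26, yield 26.
Step 4: send(2) -> val=2, acc = 26 + 2*4 = 34, yield 34.
Therefore res = 34.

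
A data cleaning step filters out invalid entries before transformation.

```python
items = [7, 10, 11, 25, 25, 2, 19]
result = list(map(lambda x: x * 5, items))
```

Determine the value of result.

Step 1: Apply lambda x: x * 5 to each element:
  7 -> 35
  10 -> 50
  11 -> 55
  25 -> 125
  25 -> 125
  2 -> 10
  19 -> 95
Therefore result = [35, 50, 55, 125, 125, 10, 95].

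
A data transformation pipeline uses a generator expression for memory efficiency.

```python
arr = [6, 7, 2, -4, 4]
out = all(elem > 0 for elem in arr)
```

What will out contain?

Step 1: Check elem > 0 for each element in [6, 7, 2, -4, 4]:
  6 > 0: True
  7 > 0: True
  2 > 0: True
  -4 > 0: False
  4 > 0: True
Step 2: all() returns False.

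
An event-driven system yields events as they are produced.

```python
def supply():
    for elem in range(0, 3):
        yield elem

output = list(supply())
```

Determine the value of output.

Step 1: The generator yields each value from range(0, 3).
Step 2: list() consumes all yields: [0, 1, 2].
Therefore output = [0, 1, 2].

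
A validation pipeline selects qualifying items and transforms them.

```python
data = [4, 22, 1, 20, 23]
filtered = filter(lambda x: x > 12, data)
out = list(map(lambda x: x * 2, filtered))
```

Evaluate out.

Step 1: Filter data for elements > 12:
  4: removed
  22: kept
  1: removed
  20: kept
  23: kept
Step 2: Map x * 2 on filtered [22, 20, 23]:
  22 -> 44
  20 -> 40
  23 -> 46
Therefore out = [44, 40, 46].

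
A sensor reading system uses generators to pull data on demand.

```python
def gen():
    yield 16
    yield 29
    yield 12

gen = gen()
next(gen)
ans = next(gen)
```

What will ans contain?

Step 1: gen() creates a generator.
Step 2: next(gen) yields 16 (consumed and discarded).
Step 3: next(gen) yields 29, assigned to ans.
Therefore ans = 29.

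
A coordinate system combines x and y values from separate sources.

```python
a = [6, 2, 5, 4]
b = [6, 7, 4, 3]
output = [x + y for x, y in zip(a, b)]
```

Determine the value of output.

Step 1: Add corresponding elements:
  6 + 6 = 12
  2 + 7 = 9
  5 + 4 = 9
  4 + 3 = 7
Therefore output = [12, 9, 9, 7].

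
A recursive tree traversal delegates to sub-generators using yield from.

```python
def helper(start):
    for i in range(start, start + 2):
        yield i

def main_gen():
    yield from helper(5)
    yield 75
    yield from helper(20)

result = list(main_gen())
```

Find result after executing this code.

Step 1: main_gen() delegates to helper(5):
  yield 5
  yield 6
Step 2: yield 75
Step 3: Delegates to helper(20):
  yield 20
  yield 21
Therefore result = [5, 6, 75, 20, 21].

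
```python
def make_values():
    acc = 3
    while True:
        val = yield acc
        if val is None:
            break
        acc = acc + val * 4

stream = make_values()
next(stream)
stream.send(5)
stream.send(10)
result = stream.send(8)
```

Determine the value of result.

Step 1: next() -> yield acc=3.
Step 2: send(5) -> val=5, acc = 3 + 5*4 = 23, yield 23.
Step 3: send(10) -> val=10, acc = 23 + 10*4 = 63, yield 63.
Step 4: send(8) -> val=8, acc = 63 + 8*4 = 95, yield 95.
Therefore result = 95.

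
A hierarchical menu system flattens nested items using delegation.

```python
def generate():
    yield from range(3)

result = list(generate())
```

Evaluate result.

Step 1: yield from delegates to the iterable, yielding each element.
Step 2: Collected values: [0, 1, 2].
Therefore result = [0, 1, 2].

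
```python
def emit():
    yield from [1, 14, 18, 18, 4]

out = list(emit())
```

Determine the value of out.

Step 1: yield from delegates to the iterable, yielding each element.
Step 2: Collected values: [1, 14, 18, 18, 4].
Therefore out = [1, 14, 18, 18, 4].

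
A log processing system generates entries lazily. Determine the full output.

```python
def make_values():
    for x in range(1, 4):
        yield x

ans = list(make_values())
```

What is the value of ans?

Step 1: The generator yields each value from range(1, 4).
Step 2: list() consumes all yields: [1, 2, 3].
Therefore ans = [1, 2, 3].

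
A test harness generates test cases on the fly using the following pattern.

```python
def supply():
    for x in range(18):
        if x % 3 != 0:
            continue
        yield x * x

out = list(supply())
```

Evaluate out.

Step 1: Only yield x**2 when x is divisible by 3:
  x=0: 0 % 3 == 0, yield 0**2 = 0
  x=3: 3 % 3 == 0, yield 3**2 = 9
  x=6: 6 % 3 == 0, yield 6**2 = 36
  x=9: 9 % 3 == 0, yield 9**2 = 81
  x=12: 12 % 3 == 0, yield 12**2 = 144
  x=15: 15 % 3 == 0, yield 15**2 = 225
Therefore out = [0, 9, 36, 81, 144, 225].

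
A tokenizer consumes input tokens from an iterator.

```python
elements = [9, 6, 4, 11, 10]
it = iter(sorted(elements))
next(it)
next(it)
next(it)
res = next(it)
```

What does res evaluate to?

Step 1: sorted([9, 6, 4, 11, 10]) = [4, 6, 9, 10, 11].
Step 2: Create iterator and skip 3 elements.
Step 3: next() returns 10.
Therefore res = 10.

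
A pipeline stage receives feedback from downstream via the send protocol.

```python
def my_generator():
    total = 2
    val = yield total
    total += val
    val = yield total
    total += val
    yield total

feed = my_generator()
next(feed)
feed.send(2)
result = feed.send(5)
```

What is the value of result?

Step 1: next() -> yield total=2.
Step 2: send(2) -> val=2, total = 2+2 = 4, yield 4.
Step 3: send(5) -> val=5, total = 4+5 = 9, yield 9.
Therefore result = 9.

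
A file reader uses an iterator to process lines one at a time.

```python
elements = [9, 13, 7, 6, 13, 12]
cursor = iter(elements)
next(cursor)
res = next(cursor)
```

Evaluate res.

Step 1: Create iterator over [9, 13, 7, 6, 13, 12].
Step 2: next() consumes 9.
Step 3: next() returns 13.
Therefore res = 13.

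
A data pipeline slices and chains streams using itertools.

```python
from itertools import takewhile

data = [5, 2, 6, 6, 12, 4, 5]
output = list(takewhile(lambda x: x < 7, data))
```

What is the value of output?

Step 1: takewhile stops at first element >= 7:
  5 < 7: take
  2 < 7: take
  6 < 7: take
  6 < 7: take
  12 >= 7: stop
Therefore output = [5, 2, 6, 6].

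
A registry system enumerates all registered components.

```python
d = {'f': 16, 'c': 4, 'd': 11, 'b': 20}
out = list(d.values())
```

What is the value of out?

Step 1: d.values() returns the dictionary values in insertion order.
Therefore out = [16, 4, 11, 20].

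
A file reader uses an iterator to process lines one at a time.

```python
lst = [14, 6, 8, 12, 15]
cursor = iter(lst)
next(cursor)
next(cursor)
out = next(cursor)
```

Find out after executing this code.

Step 1: Create iterator over [14, 6, 8, 12, 15].
Step 2: next() consumes 14.
Step 3: next() consumes 6.
Step 4: next() returns 8.
Therefore out = 8.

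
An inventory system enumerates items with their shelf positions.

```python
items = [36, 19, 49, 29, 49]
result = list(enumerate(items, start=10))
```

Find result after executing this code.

Step 1: enumerate with start=10:
  (10, 36)
  (11, 19)
  (12, 49)
  (13, 29)
  (14, 49)
Therefore result = [(10, 36), (11, 19), (12, 49), (13, 29), (14, 49)].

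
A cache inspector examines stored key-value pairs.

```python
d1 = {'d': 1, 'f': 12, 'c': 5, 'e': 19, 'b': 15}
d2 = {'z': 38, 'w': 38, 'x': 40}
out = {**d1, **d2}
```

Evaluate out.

Step 1: Merge d1 and d2 (d2 values override on key conflicts).
Step 2: d1 has keys ['d', 'f', 'c', 'e', 'b'], d2 has keys ['z', 'w', 'x'].
Therefore out = {'d': 1, 'f': 12, 'c': 5, 'e': 19, 'b': 15, 'z': 38, 'w': 38, 'x': 40}.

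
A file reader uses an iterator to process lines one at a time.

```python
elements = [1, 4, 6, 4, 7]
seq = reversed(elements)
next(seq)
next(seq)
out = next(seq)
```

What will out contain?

Step 1: reversed([1, 4, 6, 4, 7]) gives iterator: [7, 4, 6, 4, 1].
Step 2: First next() = 7, second next() = 4.
Step 3: Third next() = 6.
Therefore out = 6.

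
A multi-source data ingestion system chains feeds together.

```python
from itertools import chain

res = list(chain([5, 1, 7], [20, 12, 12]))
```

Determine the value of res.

Step 1: chain() concatenates iterables: [5, 1, 7] + [20, 12, 12].
Therefore res = [5, 1, 7, 20, 12, 12].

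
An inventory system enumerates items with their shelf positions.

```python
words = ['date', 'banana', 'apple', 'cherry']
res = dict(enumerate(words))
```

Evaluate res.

Step 1: enumerate pairs indices with words:
  0 -> 'date'
  1 -> 'banana'
  2 -> 'apple'
  3 -> 'cherry'
Therefore res = {0: 'date', 1: 'banana', 2: 'apple', 3: 'cherry'}.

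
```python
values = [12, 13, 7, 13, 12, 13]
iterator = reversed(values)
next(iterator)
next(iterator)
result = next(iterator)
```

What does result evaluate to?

Step 1: reversed([12, 13, 7, 13, 12, 13]) gives iterator: [13, 12, 13, 7, 13, 12].
Step 2: First next() = 13, second next() = 12.
Step 3: Third next() = 13.
Therefore result = 13.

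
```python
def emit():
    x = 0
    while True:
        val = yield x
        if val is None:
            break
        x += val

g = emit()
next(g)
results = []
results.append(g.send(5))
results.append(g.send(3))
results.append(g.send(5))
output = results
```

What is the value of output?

Step 1: next(g) -> yield 0.
Step 2: send(5) -> x = 5, yield 5.
Step 3: send(3) -> x = 8, yield 8.
Step 4: send(5) -> x = 13, yield 13.
Therefore output = [5, 8, 13].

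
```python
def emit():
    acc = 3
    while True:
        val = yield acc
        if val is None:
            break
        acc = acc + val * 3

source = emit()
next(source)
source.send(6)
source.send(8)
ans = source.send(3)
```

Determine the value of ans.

Step 1: next() -> yield acc=3.
Step 2: send(6) -> val=6, acc = 3 + 6*3 = 21, yield 21.
Step 3: send(8) -> val=8, acc = 21 + 8*3 = 45, yield 45.
Step 4: send(3) -> val=3, acc = 45 + 3*3 = 54, yield 54.
Therefore ans = 54.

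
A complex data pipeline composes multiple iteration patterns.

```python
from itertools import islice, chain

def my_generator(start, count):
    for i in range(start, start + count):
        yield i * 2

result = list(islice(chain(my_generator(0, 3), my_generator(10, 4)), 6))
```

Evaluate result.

Step 1: my_generator(0, 3) yields [0, 2, 4].
Step 2: my_generator(10, 4) yields [20, 22, 24, 26].
Step 3: chain concatenates: [0, 2, 4, 20, 22, 24, 26].
Step 4: islice takes first 6: [0, 2, 4, 20, 22, 24].
Therefore result = [0, 2, 4, 20, 22, 24].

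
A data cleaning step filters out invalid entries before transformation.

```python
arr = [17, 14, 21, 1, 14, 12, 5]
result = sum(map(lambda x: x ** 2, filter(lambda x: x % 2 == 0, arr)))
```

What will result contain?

Step 1: Filter even numbers from [17, 14, 21, 1, 14, 12, 5]: [14, 14, 12]
Step 2: Square each: [196, 196, 144]
Step 3: Sum = 536.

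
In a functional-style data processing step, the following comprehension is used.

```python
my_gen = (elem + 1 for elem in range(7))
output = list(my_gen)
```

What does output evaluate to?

Step 1: For each elem in range(7), compute elem+1:
  elem=0: 0+1 = 1
  elem=1: 1+1 = 2
  elem=2: 2+1 = 3
  elem=3: 3+1 = 4
  elem=4: 4+1 = 5
  elem=5: 5+1 = 6
  elem=6: 6+1 = 7
Therefore output = [1, 2, 3, 4, 5, 6, 7].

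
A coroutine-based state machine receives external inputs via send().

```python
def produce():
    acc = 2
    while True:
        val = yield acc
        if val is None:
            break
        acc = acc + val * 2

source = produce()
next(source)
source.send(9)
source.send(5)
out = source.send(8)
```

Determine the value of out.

Step 1: next() -> yield acc=2.
Step 2: send(9) -> val=9, acc = 2 + 9*2 = 20, yield 20.
Step 3: send(5) -> val=5, acc = 20 + 5*2 = 30, yield 30.
Step 4: send(8) -> val=8, acc = 30 + 8*2 = 46, yield 46.
Therefore out = 46.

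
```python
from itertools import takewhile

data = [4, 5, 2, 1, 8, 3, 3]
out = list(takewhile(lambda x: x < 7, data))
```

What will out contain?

Step 1: takewhile stops at first element >= 7:
  4 < 7: take
  5 < 7: take
  2 < 7: take
  1 < 7: take
  8 >= 7: stop
Therefore out = [4, 5, 2, 1].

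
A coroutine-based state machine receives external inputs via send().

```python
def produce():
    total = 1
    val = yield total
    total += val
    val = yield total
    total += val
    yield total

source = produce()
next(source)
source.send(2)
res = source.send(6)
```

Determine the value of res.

Step 1: next() -> yield total=1.
Step 2: send(2) -> val=2, total = 1+2 = 3, yield 3.
Step 3: send(6) -> val=6, total = 3+6 = 9, yield 9.
Therefore res = 9.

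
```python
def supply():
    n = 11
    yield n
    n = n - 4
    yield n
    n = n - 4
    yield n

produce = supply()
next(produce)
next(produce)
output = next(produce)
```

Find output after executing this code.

Step 1: Trace through generator execution:
  Yield 1: n starts at 11, yield 11
  Yield 2: n = 11 - 4 = 7, yield 7
  Yield 3: n = 7 - 4 = 3, yield 3
Step 2: First next() gets 11, second next() gets the second value, third next() yields 3.
Therefore output = 3.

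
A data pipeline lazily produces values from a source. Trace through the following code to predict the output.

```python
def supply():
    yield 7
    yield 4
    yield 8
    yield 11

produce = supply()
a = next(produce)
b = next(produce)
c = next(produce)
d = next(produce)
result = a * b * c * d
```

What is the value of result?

Step 1: Create generator and consume all values:
  a = next(produce) = 7
  b = next(produce) = 4
  c = next(produce) = 8
  d = next(produce) = 11
Step 2: result = 7 * 4 * 8 * 11 = 2464.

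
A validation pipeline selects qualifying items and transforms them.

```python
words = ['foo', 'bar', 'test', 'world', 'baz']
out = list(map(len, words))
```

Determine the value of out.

Step 1: Map len() to each word:
  'foo' -> 3
  'bar' -> 3
  'test' -> 4
  'world' -> 5
  'baz' -> 3
Therefore out = [3, 3, 4, 5, 3].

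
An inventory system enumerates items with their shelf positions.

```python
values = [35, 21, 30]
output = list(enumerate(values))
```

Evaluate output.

Step 1: enumerate pairs each element with its index:
  (0, 35)
  (1, 21)
  (2, 30)
Therefore output = [(0, 35), (1, 21), (2, 30)].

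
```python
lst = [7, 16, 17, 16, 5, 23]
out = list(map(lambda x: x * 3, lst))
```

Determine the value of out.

Step 1: Apply lambda x: x * 3 to each element:
  7 -> 21
  16 -> 48
  17 -> 51
  16 -> 48
  5 -> 15
  23 -> 69
Therefore out = [21, 48, 51, 48, 15, 69].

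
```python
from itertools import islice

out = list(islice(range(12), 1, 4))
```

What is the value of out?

Step 1: islice(range(12), 1, 4) takes elements at indices [1, 4).
Step 2: Elements: [1, 2, 3].
Therefore out = [1, 2, 3].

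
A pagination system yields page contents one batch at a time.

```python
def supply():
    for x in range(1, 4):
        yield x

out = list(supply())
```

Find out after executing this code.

Step 1: The generator yields each value from range(1, 4).
Step 2: list() consumes all yields: [1, 2, 3].
Therefore out = [1, 2, 3].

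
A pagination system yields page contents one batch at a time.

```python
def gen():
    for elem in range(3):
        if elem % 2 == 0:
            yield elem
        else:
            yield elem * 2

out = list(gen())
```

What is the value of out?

Step 1: For each elem in range(3), yield elem if even, else elem*2:
  elem=0 (even): yield 0
  elem=1 (odd): yield 1*2 = 2
  elem=2 (even): yield 2
Therefore out = [0, 2, 2].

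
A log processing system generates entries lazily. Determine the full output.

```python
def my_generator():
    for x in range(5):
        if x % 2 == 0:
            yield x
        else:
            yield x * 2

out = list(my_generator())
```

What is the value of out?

Step 1: For each x in range(5), yield x if even, else x*2:
  x=0 (even): yield 0
  x=1 (odd): yield 1*2 = 2
  x=2 (even): yield 2
  x=3 (odd): yield 3*2 = 6
  x=4 (even): yield 4
Therefore out = [0, 2, 2, 6, 4].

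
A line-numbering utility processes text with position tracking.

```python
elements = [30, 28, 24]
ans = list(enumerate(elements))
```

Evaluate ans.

Step 1: enumerate pairs each element with its index:
  (0, 30)
  (1, 28)
  (2, 24)
Therefore ans = [(0, 30), (1, 28), (2, 24)].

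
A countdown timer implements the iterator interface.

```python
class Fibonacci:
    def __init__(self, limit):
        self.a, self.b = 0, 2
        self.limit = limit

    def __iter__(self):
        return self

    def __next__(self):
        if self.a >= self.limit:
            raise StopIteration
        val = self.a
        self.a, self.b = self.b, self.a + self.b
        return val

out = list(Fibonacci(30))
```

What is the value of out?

Step 1: Fibonacci-like sequence (a=0, b=2) until >= 30:
  Yield 0, then a,b = 2,2
  Yield 2, then a,b = 2,4
  Yield 2, then a,b = 4,6
  Yield 4, then a,b = 6,10
  Yield 6, then a,b = 10,16
  Yield 10, then a,b = 16,26
  Yield 16, then a,b = 26,42
  Yield 26, then a,b = 42,68
Step 2: 42 >= 30, stop.
Therefore out = [0, 2, 2, 4, 6, 10, 16, 26].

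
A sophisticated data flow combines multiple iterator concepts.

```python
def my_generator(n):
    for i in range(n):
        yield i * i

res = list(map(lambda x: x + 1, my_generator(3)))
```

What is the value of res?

Step 1: my_generator(3) yields squares: [0, 1, 4].
Step 2: map adds 1 to each: [1, 2, 5].
Therefore res = [1, 2, 5].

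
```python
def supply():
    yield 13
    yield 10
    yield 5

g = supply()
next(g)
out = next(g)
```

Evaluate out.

Step 1: supply() creates a generator.
Step 2: next(g) yields 13 (consumed and discarded).
Step 3: next(g) yields 10, assigned to out.
Therefore out = 10.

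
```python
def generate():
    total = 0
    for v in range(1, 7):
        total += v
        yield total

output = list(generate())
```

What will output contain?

Step 1: Generator accumulates running sum:
  v=1: total = 1, yield 1
  v=2: total = 3, yield 3
  v=3: total = 6, yield 6
  v=4: total = 10, yield 10
  v=5: total = 15, yield 15
  v=6: total = 21, yield 21
Therefore output = [1, 3, 6, 10, 15, 21].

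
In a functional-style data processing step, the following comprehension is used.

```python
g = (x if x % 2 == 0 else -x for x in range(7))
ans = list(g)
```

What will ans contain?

Step 1: For each x in range(7), yield x if even, else -x:
  x=0: even, yield 0
  x=1: odd, yield -1
  x=2: even, yield 2
  x=3: odd, yield -3
  x=4: even, yield 4
  x=5: odd, yield -5
  x=6: even, yield 6
Therefore ans = [0, -1, 2, -3, 4, -5, 6].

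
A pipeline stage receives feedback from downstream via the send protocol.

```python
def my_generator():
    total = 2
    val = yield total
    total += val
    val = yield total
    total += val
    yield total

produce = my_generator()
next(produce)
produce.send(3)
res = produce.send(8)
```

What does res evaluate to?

Step 1: next() -> yield total=2.
Step 2: send(3) -> val=3, total = 2+3 = 5, yield 5.
Step 3: send(8) -> val=8, total = 5+8 = 13, yield 13.
Therefore res = 13.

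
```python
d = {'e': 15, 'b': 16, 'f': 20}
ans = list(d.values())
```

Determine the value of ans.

Step 1: d.values() returns the dictionary values in insertion order.
Therefore ans = [15, 16, 20].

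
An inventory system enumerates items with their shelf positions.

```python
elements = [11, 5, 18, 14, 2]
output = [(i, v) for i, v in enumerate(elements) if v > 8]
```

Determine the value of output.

Step 1: Filter enumerate([11, 5, 18, 14, 2]) keeping v > 8:
  (0, 11): 11 > 8, included
  (1, 5): 5 <= 8, excluded
  (2, 18): 18 > 8, included
  (3, 14): 14 > 8, included
  (4, 2): 2 <= 8, excluded
Therefore output = [(0, 11), (2, 18), (3, 14)].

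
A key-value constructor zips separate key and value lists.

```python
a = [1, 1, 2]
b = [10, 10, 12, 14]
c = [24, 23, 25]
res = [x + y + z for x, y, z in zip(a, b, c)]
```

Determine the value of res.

Step 1: zip three lists (truncates to shortest, len=3):
  1 + 10 + 24 = 35
  1 + 10 + 23 = 34
  2 + 12 + 25 = 39
Therefore res = [35, 34, 39].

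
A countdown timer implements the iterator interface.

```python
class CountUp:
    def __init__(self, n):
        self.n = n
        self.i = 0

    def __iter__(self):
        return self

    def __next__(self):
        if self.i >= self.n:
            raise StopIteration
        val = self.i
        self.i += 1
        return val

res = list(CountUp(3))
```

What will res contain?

Step 1: CountUp(3) creates an iterator counting 0 to 2.
Step 2: list() consumes all values: [0, 1, 2].
Therefore res = [0, 1, 2].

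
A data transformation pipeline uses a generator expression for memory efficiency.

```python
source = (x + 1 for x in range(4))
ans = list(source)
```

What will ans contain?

Step 1: For each x in range(4), compute x+1:
  x=0: 0+1 = 1
  x=1: 1+1 = 2
  x=2: 2+1 = 3
  x=3: 3+1 = 4
Therefore ans = [1, 2, 3, 4].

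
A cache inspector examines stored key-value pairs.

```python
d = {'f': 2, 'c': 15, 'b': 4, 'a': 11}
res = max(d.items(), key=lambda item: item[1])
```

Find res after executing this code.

Step 1: Find item with maximum value:
  ('f', 2)
  ('c', 15)
  ('b', 4)
  ('a', 11)
Step 2: Maximum value is 15 at key 'c'.
Therefore res = ('c', 15).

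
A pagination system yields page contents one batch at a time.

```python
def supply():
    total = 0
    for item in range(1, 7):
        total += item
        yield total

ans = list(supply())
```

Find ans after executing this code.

Step 1: Generator accumulates running sum:
  item=1: total = 1, yield 1
  item=2: total = 3, yield 3
  item=3: total = 6, yield 6
  item=4: total = 10, yield 10
  item=5: total = 15, yield 15
  item=6: total = 21, yield 21
Therefore ans = [1, 3, 6, 10, 15, 21].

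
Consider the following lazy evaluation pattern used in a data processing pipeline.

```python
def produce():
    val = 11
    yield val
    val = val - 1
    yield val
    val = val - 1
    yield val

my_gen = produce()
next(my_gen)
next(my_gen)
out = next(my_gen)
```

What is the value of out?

Step 1: Trace through generator execution:
  Yield 1: val starts at 11, yield 11
  Yield 2: val = 11 - 1 = 10, yield 10
  Yield 3: val = 10 - 1 = 9, yield 9
Step 2: First next() gets 11, second next() gets the second value, third next() yields 9.
Therefore out = 9.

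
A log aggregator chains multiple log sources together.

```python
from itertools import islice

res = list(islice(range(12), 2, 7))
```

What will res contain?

Step 1: islice(range(12), 2, 7) takes elements at indices [2, 7).
Step 2: Elements: [2, 3, 4, 5, 6].
Therefore res = [2, 3, 4, 5, 6].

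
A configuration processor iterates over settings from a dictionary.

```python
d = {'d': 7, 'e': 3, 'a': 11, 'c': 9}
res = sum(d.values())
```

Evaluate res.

Step 1: d.values() = [7, 3, 11, 9].
Step 2: sum = 30.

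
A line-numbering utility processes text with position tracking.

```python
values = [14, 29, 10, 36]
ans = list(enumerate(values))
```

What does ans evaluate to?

Step 1: enumerate pairs each element with its index:
  (0, 14)
  (1, 29)
  (2, 10)
  (3, 36)
Therefore ans = [(0, 14), (1, 29), (2, 10), (3, 36)].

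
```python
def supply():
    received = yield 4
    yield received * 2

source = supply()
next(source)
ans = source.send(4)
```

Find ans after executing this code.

Step 1: next(source) advances to first yield, producing 4.
Step 2: send(4) resumes, received = 4.
Step 3: yield received * 2 = 4 * 2 = 8.
Therefore ans = 8.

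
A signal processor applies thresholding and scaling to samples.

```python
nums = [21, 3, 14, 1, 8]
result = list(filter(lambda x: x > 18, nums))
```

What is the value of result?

Step 1: Filter elements > 18:
  21: kept
  3: removed
  14: removed
  1: removed
  8: removed
Therefore result = [21].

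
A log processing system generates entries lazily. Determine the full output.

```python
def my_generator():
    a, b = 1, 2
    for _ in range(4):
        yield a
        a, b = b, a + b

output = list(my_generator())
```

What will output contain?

Step 1: Fibonacci-like sequence starting with a=1, b=2:
  Iteration 1: yield a=1, then a,b = 2,3
  Iteration 2: yield a=2, then a,b = 3,5
  Iteration 3: yield a=3, then a,b = 5,8
  Iteration 4: yield a=5, then a,b = 8,13
Therefore output = [1, 2, 3, 5].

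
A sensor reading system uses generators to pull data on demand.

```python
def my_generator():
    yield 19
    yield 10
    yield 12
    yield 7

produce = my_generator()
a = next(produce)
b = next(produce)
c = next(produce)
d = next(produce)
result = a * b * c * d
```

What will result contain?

Step 1: Create generator and consume all values:
  a = next(produce) = 19
  b = next(produce) = 10
  c = next(produce) = 12
  d = next(produce) = 7
Step 2: result = 19 * 10 * 12 * 7 = 15960.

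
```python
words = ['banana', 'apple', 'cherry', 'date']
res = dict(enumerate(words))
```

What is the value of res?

Step 1: enumerate pairs indices with words:
  0 -> 'banana'
  1 -> 'apple'
  2 -> 'cherry'
  3 -> 'date'
Therefore res = {0: 'banana', 1: 'apple', 2: 'cherry', 3: 'date'}.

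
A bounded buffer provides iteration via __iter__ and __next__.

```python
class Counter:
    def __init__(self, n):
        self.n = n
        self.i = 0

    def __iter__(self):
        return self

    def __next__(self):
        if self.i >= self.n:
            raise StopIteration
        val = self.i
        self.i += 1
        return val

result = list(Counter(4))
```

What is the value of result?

Step 1: Counter(4) creates an iterator counting 0 to 3.
Step 2: list() consumes all values: [0, 1, 2, 3].
Therefore result = [0, 1, 2, 3].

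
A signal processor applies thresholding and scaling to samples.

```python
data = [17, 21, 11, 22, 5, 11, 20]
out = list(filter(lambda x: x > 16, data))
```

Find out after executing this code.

Step 1: Filter elements > 16:
  17: kept
  21: kept
  11: removed
  22: kept
  5: removed
  11: removed
  20: kept
Therefore out = [17, 21, 22, 20].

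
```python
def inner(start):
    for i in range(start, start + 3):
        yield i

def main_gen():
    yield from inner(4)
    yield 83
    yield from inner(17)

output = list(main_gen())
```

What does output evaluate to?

Step 1: main_gen() delegates to inner(4):
  yield 4
  yield 5
  yield 6
Step 2: yield 83
Step 3: Delegates to inner(17):
  yield 17
  yield 18
  yield 19
Therefore output = [4, 5, 6, 83, 17, 18, 19].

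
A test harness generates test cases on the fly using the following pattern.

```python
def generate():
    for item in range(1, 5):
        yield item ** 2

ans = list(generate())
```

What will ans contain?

Step 1: For each item in range(1, 5), yield item**2:
  item=1: yield 1**2 = 1
  item=2: yield 2**2 = 4
  item=3: yield 3**2 = 9
  item=4: yield 4**2 = 16
Therefore ans = [1, 4, 9, 16].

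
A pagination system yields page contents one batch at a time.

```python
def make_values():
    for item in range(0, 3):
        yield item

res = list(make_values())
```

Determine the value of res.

Step 1: The generator yields each value from range(0, 3).
Step 2: list() consumes all yields: [0, 1, 2].
Therefore res = [0, 1, 2].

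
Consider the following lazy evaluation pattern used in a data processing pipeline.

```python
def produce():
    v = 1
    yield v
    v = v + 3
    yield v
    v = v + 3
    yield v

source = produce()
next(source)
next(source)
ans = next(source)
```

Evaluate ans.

Step 1: Trace through generator execution:
  Yield 1: v starts at 1, yield 1
  Yield 2: v = 1 + 3 = 4, yield 4
  Yield 3: v = 4 + 3 = 7, yield 7
Step 2: First next() gets 1, second next() gets the second value, third next() yields 7.
Therefore ans = 7.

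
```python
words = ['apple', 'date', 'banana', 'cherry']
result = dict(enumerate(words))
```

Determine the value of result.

Step 1: enumerate pairs indices with words:
  0 -> 'apple'
  1 -> 'date'
  2 -> 'banana'
  3 -> 'cherry'
Therefore result = {0: 'apple', 1: 'date', 2: 'banana', 3: 'cherry'}.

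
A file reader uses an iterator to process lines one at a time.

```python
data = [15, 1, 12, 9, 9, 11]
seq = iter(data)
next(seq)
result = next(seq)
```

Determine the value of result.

Step 1: Create iterator over [15, 1, 12, 9, 9, 11].
Step 2: next() consumes 15.
Step 3: next() returns 1.
Therefore result = 1.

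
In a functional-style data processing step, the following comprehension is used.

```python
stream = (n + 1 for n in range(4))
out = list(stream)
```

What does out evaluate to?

Step 1: For each n in range(4), compute n+1:
  n=0: 0+1 = 1
  n=1: 1+1 = 2
  n=2: 2+1 = 3
  n=3: 3+1 = 4
Therefore out = [1, 2, 3, 4].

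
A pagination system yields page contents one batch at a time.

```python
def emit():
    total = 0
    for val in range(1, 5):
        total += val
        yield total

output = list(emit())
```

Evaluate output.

Step 1: Generator accumulates running sum:
  val=1: total = 1, yield 1
  val=2: total = 3, yield 3
  val=3: total = 6, yield 6
  val=4: total = 10, yield 10
Therefore output = [1, 3, 6, 10].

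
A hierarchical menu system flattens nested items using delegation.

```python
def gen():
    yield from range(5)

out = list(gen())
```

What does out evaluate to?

Step 1: yield from delegates to the iterable, yielding each element.
Step 2: Collected values: [0, 1, 2, 3, 4].
Therefore out = [0, 1, 2, 3, 4].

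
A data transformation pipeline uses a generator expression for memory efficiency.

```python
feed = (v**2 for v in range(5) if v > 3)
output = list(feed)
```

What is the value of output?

Step 1: For range(5), keep v > 3, then square:
  v=0: 0 <= 3, excluded
  v=1: 1 <= 3, excluded
  v=2: 2 <= 3, excluded
  v=3: 3 <= 3, excluded
  v=4: 4 > 3, yield 4**2 = 16
Therefore output = [16].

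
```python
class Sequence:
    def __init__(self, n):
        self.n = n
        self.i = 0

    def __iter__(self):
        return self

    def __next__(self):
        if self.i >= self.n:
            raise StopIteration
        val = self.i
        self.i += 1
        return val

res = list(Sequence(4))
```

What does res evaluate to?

Step 1: Sequence(4) creates an iterator counting 0 to 3.
Step 2: list() consumes all values: [0, 1, 2, 3].
Therefore res = [0, 1, 2, 3].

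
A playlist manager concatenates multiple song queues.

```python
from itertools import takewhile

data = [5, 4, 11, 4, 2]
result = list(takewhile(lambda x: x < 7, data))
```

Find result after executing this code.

Step 1: takewhile stops at first element >= 7:
  5 < 7: take
  4 < 7: take
  11 >= 7: stop
Therefore result = [5, 4].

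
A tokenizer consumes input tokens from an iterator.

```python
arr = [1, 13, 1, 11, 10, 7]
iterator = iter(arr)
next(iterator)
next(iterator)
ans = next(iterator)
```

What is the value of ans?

Step 1: Create iterator over [1, 13, 1, 11, 10, 7].
Step 2: next() consumes 1.
Step 3: next() consumes 13.
Step 4: next() returns 1.
Therefore ans = 1.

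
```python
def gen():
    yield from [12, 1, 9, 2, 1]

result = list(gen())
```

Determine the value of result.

Step 1: yield from delegates to the iterable, yielding each element.
Step 2: Collected values: [12, 1, 9, 2, 1].
Therefore result = [12, 1, 9, 2, 1].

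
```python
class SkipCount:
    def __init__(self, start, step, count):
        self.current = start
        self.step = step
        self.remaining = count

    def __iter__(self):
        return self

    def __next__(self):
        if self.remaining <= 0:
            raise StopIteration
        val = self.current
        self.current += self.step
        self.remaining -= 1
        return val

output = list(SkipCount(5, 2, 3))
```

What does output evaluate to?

Step 1: SkipCount starts at 5, increments by 2, for 3 steps:
  Yield 5, then current += 2
  Yield 7, then current += 2
  Yield 9, then current += 2
Therefore output = [5, 7, 9].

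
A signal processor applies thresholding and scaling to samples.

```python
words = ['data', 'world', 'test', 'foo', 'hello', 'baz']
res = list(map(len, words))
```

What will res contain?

Step 1: Map len() to each word:
  'data' -> 4
  'world' -> 5
  'test' -> 4
  'foo' -> 3
  'hello' -> 5
  'baz' -> 3
Therefore res = [4, 5, 4, 3, 5, 3].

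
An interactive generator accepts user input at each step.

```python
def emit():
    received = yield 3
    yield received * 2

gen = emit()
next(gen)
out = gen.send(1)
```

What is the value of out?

Step 1: next(gen) advances to first yield, producing 3.
Step 2: send(1) resumes, received = 1.
Step 3: yield received * 2 = 1 * 2 = 2.
Therefore out = 2.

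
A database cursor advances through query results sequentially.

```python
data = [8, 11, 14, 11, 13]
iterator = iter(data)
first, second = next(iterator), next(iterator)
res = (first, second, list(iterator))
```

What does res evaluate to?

Step 1: Create iterator over [8, 11, 14, 11, 13].
Step 2: first = 8, second = 11.
Step 3: Remaining elements: [14, 11, 13].
Therefore res = (8, 11, [14, 11, 13]).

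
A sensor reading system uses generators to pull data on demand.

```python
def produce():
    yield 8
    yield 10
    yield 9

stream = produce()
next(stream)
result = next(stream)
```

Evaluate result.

Step 1: produce() creates a generator.
Step 2: next(stream) yields 8 (consumed and discarded).
Step 3: next(stream) yields 10, assigned to result.
Therefore result = 10.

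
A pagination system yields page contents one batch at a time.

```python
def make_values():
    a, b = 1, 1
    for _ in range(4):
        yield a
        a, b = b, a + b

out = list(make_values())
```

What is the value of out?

Step 1: Fibonacci-like sequence starting with a=1, b=1:
  Iteration 1: yield a=1, then a,b = 1,2
  Iteration 2: yield a=1, then a,b = 2,3
  Iteration 3: yield a=2, then a,b = 3,5
  Iteration 4: yield a=3, then a,b = 5,8
Therefore out = [1, 1, 2, 3].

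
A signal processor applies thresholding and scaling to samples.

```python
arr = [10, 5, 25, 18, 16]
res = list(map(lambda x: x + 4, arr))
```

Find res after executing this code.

Step 1: Apply lambda x: x + 4 to each element:
  10 -> 14
  5 -> 9
  25 -> 29
  18 -> 22
  16 -> 20
Therefore res = [14, 9, 29, 22, 20].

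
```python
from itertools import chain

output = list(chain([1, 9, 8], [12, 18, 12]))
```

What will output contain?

Step 1: chain() concatenates iterables: [1, 9, 8] + [12, 18, 12].
Therefore output = [1, 9, 8, 12, 18, 12].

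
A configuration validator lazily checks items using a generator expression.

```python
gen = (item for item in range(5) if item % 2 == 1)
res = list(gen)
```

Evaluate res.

Step 1: Filter range(5) keeping only odd values:
  item=0: even, excluded
  item=1: odd, included
  item=2: even, excluded
  item=3: odd, included
  item=4: even, excluded
Therefore res = [1, 3].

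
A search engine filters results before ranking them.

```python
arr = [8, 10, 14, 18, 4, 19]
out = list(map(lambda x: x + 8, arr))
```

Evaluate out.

Step 1: Apply lambda x: x + 8 to each element:
  8 -> 16
  10 -> 18
  14 -> 22
  18 -> 26
  4 -> 12
  19 -> 27
Therefore out = [16, 18, 22, 26, 12, 27].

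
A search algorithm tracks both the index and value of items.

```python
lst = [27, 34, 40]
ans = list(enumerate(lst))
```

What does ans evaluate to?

Step 1: enumerate pairs each element with its index:
  (0, 27)
  (1, 34)
  (2, 40)
Therefore ans = [(0, 27), (1, 34), (2, 40)].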